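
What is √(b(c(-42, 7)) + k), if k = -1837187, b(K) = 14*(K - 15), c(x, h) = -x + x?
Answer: I*√1837397 ≈ 1355.5*I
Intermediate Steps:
c(x, h) = 0
b(K) = -210 + 14*K (b(K) = 14*(-15 + K) = -210 + 14*K)
√(b(c(-42, 7)) + k) = √((-210 + 14*0) - 1837187) = √((-210 + 0) - 1837187) = √(-210 - 1837187) = √(-1837397) = I*√1837397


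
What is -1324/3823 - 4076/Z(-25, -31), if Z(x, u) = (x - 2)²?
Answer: -16547744/2786967 ≈ -5.9375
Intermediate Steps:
Z(x, u) = (-2 + x)²
-1324/3823 - 4076/Z(-25, -31) = -1324/3823 - 4076/(-2 - 25)² = -1324*1/3823 - 4076/((-27)²) = -1324/3823 - 4076/729 = -16547744/2786967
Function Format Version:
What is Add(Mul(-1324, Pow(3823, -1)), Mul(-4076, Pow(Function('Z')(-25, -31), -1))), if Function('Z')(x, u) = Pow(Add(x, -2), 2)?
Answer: Rational(-16547744, 2786967) ≈ -5.9375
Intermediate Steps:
Function('Z')(x, u) = Pow(Add(-2, x), 2)
Add(Mul(-1324, Pow(3823, -1)), Mul(-4076, Pow(Function('Z')(-25, -31), -1))) = Add(Mul(-1324, Pow(3823, -1)), Mul(-4076, Pow(Pow(Add(-2, -25), 2), -1))) = Add(Mul(-1324, Rational(1, 3823)), Mul(-4076, Pow(Pow(-27, 2), -1))) = Add(Rational(-1324, 3823), Mul(-4076, Pow(729, -1))) = Add(Rational(-1324, 3823), Mul(-4076, Rational(1, 729))) = Add(Rational(-1324, 3823), Rational(-4076, 729)) = Rational(-16547744, 2786967)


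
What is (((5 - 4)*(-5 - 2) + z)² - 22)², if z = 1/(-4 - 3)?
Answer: 2022084/2401 ≈ 842.18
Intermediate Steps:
z = -⅐ (z = 1/(-7) = -⅐ ≈ -0.14286)
(((5 - 4)*(-5 - 2) + z)² - 22)² = (((5 - 4)*(-5 - 2) - ⅐)² - 22)² = ((1*(-7) - ⅐)² - 22)² = ((-7 - ⅐)² - 22)² = ((-50/7)² - 22)² = (2500/49 - 22)² = (1422/49)² = 2022084/2401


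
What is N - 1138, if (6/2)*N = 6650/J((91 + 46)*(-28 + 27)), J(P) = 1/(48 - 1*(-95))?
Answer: 947536/3 ≈ 3.1585e+5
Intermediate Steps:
J(P) = 1/143 (J(P) = 1/(48 + 95) = 1/143)
N = 950950/3 (N = (6650/(1/143))/3 = (6650*143)/3 = (⅓)*950950 = 950950/3 ≈ 3.1698e+5)
N - 1138 = 950950/3 - 1138 = 947536/3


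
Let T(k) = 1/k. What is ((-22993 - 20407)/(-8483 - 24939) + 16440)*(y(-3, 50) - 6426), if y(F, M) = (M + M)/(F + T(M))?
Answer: -264440251235960/2489939 ≈ -1.0620e+8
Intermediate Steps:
y(F, M) = 2*M/(F + 1/M) (y(F, M) = (M + M)/(F + 1/M) = (2*M)/(F + 1/M) = 2*M/(F + 1/M))
((-22993 - 20407)/(-8483 - 24939) + 16440)*(y(-3, 50) - 6426) = ((-22993 - 20407)/(-8483 - 24939) + 16440)*(2*50²/(1 - 3*50) - 6426) = (-43400/(-33422) + 16440)*(2*2500/(1 - 150) - 6426) = (-43400*(-1/33422) + 16440)*(2*2500/(-149) - 6426) = (21700/16711 + 16440)*(2*2500*(-1/149) - 6426) = 274750540*(-5000/149 - 6426)/16711 = (274750540/16711)*(-962474/149) = -264440251235960/2489939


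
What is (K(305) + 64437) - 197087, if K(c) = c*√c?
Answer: -132650 + 305*√305 ≈ -1.2732e+5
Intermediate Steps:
K(c) = c^(3/2)
(K(305) + 64437) - 197087 = (305^(3/2) + 64437) - 197087 = (305*√305 + 64437) - 197087 = (64437 + 305*√305) - 197087 = -132650 + 305*√305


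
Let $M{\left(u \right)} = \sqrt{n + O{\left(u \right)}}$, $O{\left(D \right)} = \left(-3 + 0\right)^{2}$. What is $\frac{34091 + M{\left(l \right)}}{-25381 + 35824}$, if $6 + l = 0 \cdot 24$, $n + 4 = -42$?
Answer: $\frac{34091}{10443} + \frac{i \sqrt{37}}{10443} \approx 3.2645 + 0.00058247 i$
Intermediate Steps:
$O{\left(D \right)} = 9$ ($O{\left(D \right)} = \left(-3\right)^{2} = 9$)
$n = -46$ ($n = -4 - 42 = -46$)
$l = -6$ ($l = -6 + 0 \cdot 24 = -6 + 0 = -6$)
$M{\left(u \right)} = i \sqrt{37}$ ($M{\left(u \right)} = \sqrt{-46 + 9} = \sqrt{-37} = i \sqrt{37}$)
$\frac{34091 + M{\left(l \right)}}{-25381 + 35824} = \frac{34091 + i \sqrt{37}}{-25381 + 35824} = \frac{34091 + i \sqrt{37}}{10443} = \left(34091 + i \sqrt{37}\right) \frac{1}{10443} = \frac{34091}{10443} + \frac{i \sqrt{37}}{10443}$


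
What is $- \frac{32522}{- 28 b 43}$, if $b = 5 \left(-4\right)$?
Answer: $- \frac{2323}{1720} \approx -1.3506$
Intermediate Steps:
$b = -20$
$- \frac{32522}{- 28 b 43} = - \frac{32522}{\left(-28\right) \left(-20\right) 43} = - \frac{32522}{560 \cdot 43} = - \frac{32522}{24080} = \left(-32522\right) \frac{1}{24080} = - \frac{2323}{1720}$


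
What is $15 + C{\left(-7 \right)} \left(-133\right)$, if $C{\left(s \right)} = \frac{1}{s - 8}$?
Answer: $\frac{358}{15} \approx 23.867$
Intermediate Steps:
$C{\left(s \right)} = \frac{1}{-8 + s}$
$15 + C{\left(-7 \right)} \left(-133\right) = 15 + \frac{1}{-8 - 7} \left(-133\right) = 15 + \frac{1}{-15} \left(-133\right) = 15 - - \frac{133}{15} = 15 + \frac{133}{15} = \frac{358}{15}$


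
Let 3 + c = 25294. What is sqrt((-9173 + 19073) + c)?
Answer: sqrt(35191) ≈ 187.59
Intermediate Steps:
c = 25291 (c = -3 + 25294 = 25291)
sqrt((-9173 + 19073) + c) = sqrt((-9173 + 19073) + 25291) = sqrt(9900 + 25291) = sqrt(35191)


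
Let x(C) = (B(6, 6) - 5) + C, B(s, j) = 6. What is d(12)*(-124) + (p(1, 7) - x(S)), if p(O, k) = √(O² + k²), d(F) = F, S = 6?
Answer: -1495 + 5*√2 ≈ -1487.9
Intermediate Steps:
x(C) = 1 + C (x(C) = (6 - 5) + C = 1 + C)
d(12)*(-124) + (p(1, 7) - x(S)) = 12*(-124) + (√(1² + 7²) - (1 + 6)) = -1488 + (√(1 + 49) - 1*7) = -1488 + (√50 - 7) = -1488 + (5*√2 - 7) = -1488 + (-7 + 5*√2) = -1495 + 5*√2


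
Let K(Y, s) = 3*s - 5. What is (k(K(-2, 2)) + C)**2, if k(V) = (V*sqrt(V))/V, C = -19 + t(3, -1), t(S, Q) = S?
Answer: 225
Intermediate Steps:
K(Y, s) = -5 + 3*s
C = -16 (C = -19 + 3 = -16)
k(V) = sqrt(V) (k(V) = V**(3/2)/V = sqrt(V))
(k(K(-2, 2)) + C)**2 = (sqrt(-5 + 3*2) - 16)**2 = (sqrt(-5 + 6) - 16)**2 = (sqrt(1) - 16)**2 = (1 - 16)**2 = (-15)**2 = 225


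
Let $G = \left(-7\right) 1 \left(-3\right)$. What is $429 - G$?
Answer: $408$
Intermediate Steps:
$G = 21$ ($G = \left(-7\right) \left(-3\right) = 21$)
$429 - G = 429 - 21 = 408$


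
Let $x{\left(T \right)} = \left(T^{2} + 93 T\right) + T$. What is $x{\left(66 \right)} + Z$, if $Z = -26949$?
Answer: $-16389$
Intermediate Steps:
$x{\left(T \right)} = T^{2} + 94 T$
$x{\left(66 \right)} + Z = 66 \left(94 + 66\right) - 26949 = 66 \cdot 160 - 26949 = 10560 - 26949 = -16389$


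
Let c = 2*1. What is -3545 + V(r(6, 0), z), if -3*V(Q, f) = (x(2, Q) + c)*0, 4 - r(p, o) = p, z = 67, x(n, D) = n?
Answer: -3545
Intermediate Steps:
c = 2
r(p, o) = 4 - p
V(Q, f) = 0 (V(Q, f) = -(2 + 2)*0/3 = -4*0/3 = -⅓*0 = 0)
-3545 + V(r(6, 0), z) = -3545 + 0 = -3545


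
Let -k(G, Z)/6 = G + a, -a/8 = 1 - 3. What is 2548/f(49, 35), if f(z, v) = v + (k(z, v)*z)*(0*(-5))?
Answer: 364/5 ≈ 72.800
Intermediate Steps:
a = 16 (a = -8*(1 - 3) = -8*(-2) = 16)
k(G, Z) = -96 - 6*G (k(G, Z) = -6*(G + 16) = -6*(16 + G) = -96 - 6*G)
f(z, v) = v (f(z, v) = v + ((-96 - 6*z)*z)*(0*(-5)) = v + (z*(-96 - 6*z))*0 = v + 0 = v)
2548/f(49, 35) = 2548/35 = 2548*(1/35) = 364/5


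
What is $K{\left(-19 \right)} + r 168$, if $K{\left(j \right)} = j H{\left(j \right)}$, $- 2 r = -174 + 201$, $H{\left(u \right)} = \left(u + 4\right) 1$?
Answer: $-1983$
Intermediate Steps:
$H{\left(u \right)} = 4 + u$ ($H{\left(u \right)} = \left(4 + u\right) 1 = 4 + u$)
$r = - \frac{27}{2}$ ($r = - \frac{-174 + 201}{2} = \left(- \frac{1}{2}\right) 27 = - \frac{27}{2} \approx -13.5$)
$K{\left(j \right)} = j \left(4 + j\right)$
$K{\left(-19 \right)} + r 168 = - 19 \left(4 - 19\right) - 2268 = \left(-19\right) \left(-15\right) - 2268 = 285 - 2268 = -1983$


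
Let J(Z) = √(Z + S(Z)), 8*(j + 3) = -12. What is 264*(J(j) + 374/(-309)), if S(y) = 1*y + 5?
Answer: -32912/103 + 528*I ≈ -319.53 + 528.0*I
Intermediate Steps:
j = -9/2 (j = -3 + (⅛)*(-12) = -3 - 3/2 = -9/2 ≈ -4.5000)
S(y) = 5 + y (S(y) = y + 5 = 5 + y)
J(Z) = √(5 + 2*Z) (J(Z) = √(Z + (5 + Z)) = √(5 + 2*Z))
264*(J(j) + 374/(-309)) = 264*(√(5 + 2*(-9/2)) + 374/(-309)) = 264*(√(5 - 9) + 374*(-1/309)) = 264*(√(-4) - 374/309) = 264*(2*I - 374/309) = 264*(-374/309 + 2*I) = -32912/103 + 528*I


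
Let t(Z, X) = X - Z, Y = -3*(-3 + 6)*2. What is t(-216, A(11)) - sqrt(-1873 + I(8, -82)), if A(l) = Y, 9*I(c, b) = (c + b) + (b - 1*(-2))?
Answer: 198 - I*sqrt(17011)/3 ≈ 198.0 - 43.475*I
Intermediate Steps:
I(c, b) = 2/9 + c/9 + 2*b/9 (I(c, b) = ((c + b) + (b - 1*(-2)))/9 = ((b + c) + (b + 2))/9 = ((b + c) + (2 + b))/9 = (2 + c + 2*b)/9 = 2/9 + c/9 + 2*b/9)
Y = -18 (Y = -3*3*2 = -9*2 = -18)
A(l) = -18
t(-216, A(11)) - sqrt(-1873 + I(8, -82)) = (-18 - 1*(-216)) - sqrt(-1873 + (2/9 + (1/9)*8 + (2/9)*(-82))) = (-18 + 216) - sqrt(-1873 + (2/9 + 8/9 - 164/9)) = 198 - sqrt(-1873 - 154/9) = 198 - sqrt(-17011/9) = 198 - I*sqrt(17011)/3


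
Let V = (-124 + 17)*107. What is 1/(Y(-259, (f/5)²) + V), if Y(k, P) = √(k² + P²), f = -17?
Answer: -7155625/81882741479 - 25*√42009146/81882741479 ≈ -8.9368e-5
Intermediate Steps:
V = -11449 (V = -107*107 = -11449)
Y(k, P) = √(P² + k²)
1/(Y(-259, (f/5)²) + V) = 1/(√(((-17/5)²)² + (-259)²) - 11449) = 1/(√(((-17*⅕)²)² + 67081) - 11449) = 1/(√(((-17/5)²)² + 67081) - 11449) = 1/(√((289/25)² + 67081) - 11449) = 1/(√(83521/625 + 67081) - 11449) = 1/(√(42009146/625) - 11449) = 1/(√42009146/25 - 11449) = 1/(-11449 + √42009146/25)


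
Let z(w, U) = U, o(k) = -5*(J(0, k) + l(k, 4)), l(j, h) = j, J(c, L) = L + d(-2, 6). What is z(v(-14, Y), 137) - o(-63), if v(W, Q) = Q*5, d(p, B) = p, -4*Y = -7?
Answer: -503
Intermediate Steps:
Y = 7/4 (Y = -1/4*(-7) = 7/4 ≈ 1.7500)
J(c, L) = -2 + L (J(c, L) = L - 2 = -2 + L)
v(W, Q) = 5*Q
o(k) = 10 - 10*k (o(k) = -5*((-2 + k) + k) = -5*(-2 + 2*k) = 10 - 10*k)
z(v(-14, Y), 137) - o(-63) = 137 - (10 - 10*(-63)) = 137 - (10 + 630) = 137 - 1*640 = 137 - 640 = -503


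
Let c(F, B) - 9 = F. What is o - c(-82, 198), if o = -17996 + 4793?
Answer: -13130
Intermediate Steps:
c(F, B) = 9 + F
o = -13203
o - c(-82, 198) = -13203 - (9 - 82) = -13203 - 1*(-73) = -13203 + 73 = -13130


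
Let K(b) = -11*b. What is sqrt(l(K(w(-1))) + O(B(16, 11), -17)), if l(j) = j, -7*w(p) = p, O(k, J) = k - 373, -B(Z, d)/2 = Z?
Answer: I*sqrt(19922)/7 ≈ 20.164*I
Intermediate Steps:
B(Z, d) = -2*Z
O(k, J) = -373 + k
w(p) = -p/7
sqrt(l(K(w(-1))) + O(B(16, 11), -17)) = sqrt(-(-11)*(-1)/7 + (-373 - 2*16)) = sqrt(-11*1/7 + (-373 - 32)) = sqrt(-11/7 - 405) = sqrt(-2846/7) = I*sqrt(19922)/7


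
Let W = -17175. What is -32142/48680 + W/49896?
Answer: -101659843/101205720 ≈ -1.0045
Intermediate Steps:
-32142/48680 + W/49896 = -32142/48680 - 17175/49896 = -32142*1/48680 - 17175*1/49896 = -16071/24340 - 5725/16632 = -101659843/101205720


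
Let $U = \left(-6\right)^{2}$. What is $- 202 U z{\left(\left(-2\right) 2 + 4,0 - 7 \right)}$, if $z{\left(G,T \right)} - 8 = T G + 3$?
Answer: $-79992$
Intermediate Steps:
$z{\left(G,T \right)} = 11 + G T$ ($z{\left(G,T \right)} = 8 + \left(T G + 3\right) = 8 + \left(G T + 3\right) = 8 + \left(3 + G T\right) = 11 + G T$)
$U = 36$
$- 202 U z{\left(\left(-2\right) 2 + 4,0 - 7 \right)} = \left(-202\right) 36 \left(11 + \left(\left(-2\right) 2 + 4\right) \left(0 - 7\right)\right) = - 7272 \left(11 + \left(-4 + 4\right) \left(-7\right)\right) = - 7272 \left(11 + 0 \left(-7\right)\right) = - 7272 \left(11 + 0\right) = \left(-7272\right) 11 = -79992$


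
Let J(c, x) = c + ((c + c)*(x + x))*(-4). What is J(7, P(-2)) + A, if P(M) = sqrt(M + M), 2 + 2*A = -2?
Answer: 5 - 224*I ≈ 5.0 - 224.0*I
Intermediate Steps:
A = -2 (A = -1 + (1/2)*(-2) = -1 - 1 = -2)
P(M) = sqrt(2)*sqrt(M) (P(M) = sqrt(2*M) = sqrt(2)*sqrt(M))
J(c, x) = c - 16*c*x (J(c, x) = c + ((2*c)*(2*x))*(-4) = c + (4*c*x)*(-4) = c - 16*c*x)
J(7, P(-2)) + A = 7*(1 - 16*sqrt(2)*sqrt(-2)) - 2 = 7*(1 - 16*sqrt(2)*I*sqrt(2)) - 2 = 7*(1 - 32*I) - 2 = (7 - 224*I) - 2 = 5 - 224*I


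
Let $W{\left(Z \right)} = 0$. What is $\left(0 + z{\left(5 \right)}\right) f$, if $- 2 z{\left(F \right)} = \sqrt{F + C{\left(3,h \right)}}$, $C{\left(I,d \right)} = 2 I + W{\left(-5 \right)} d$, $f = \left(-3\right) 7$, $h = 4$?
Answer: $\frac{21 \sqrt{11}}{2} \approx 34.825$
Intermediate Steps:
$f = -21$
$C{\left(I,d \right)} = 2 I$ ($C{\left(I,d \right)} = 2 I + 0 d = 2 I + 0 = 2 I$)
$z{\left(F \right)} = - \frac{\sqrt{6 + F}}{2}$ ($z{\left(F \right)} = - \frac{\sqrt{F + 2 \cdot 3}}{2} = - \frac{\sqrt{F + 6}}{2} = - \frac{\sqrt{6 + F}}{2}$)
$\left(0 + z{\left(5 \right)}\right) f = \left(0 - \frac{\sqrt{6 + 5}}{2}\right) \left(-21\right) = \left(0 - \frac{\sqrt{11}}{2}\right) \left(-21\right) = - \frac{\sqrt{11}}{2} \left(-21\right) = \frac{21 \sqrt{11}}{2}$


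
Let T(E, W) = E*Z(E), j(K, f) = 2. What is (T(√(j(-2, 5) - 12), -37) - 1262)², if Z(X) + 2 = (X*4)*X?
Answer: 1575004 + 106008*I*√10 ≈ 1.575e+6 + 3.3523e+5*I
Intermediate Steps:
Z(X) = -2 + 4*X² (Z(X) = -2 + (X*4)*X = -2 + (4*X)*X = -2 + 4*X²)
T(E, W) = E*(-2 + 4*E²)
(T(√(j(-2, 5) - 12), -37) - 1262)² = ((-2*√(2 - 12) + 4*(√(2 - 12))³) - 1262)² = ((-2*I*√10 + 4*(√(-10))³) - 1262)² = ((-2*I*√10 + 4*(I*√10)³) - 1262)² = ((-2*I*√10 + 4*(-10*I*√10)) - 1262)² = ((-2*I*√10 - 40*I*√10) - 1262)² = (-42*I*√10 - 1262)² = (-1262 - 42*I*√10)²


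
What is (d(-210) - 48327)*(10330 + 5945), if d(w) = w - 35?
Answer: -790509300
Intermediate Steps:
d(w) = -35 + w
(d(-210) - 48327)*(10330 + 5945) = ((-35 - 210) - 48327)*(10330 + 5945) = (-245 - 48327)*16275 = -48572*16275 = -790509300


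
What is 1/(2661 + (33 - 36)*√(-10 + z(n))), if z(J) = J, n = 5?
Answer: 887/2360322 + I*√5/2360322 ≈ 0.0003758 + 9.4736e-7*I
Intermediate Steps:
1/(2661 + (33 - 36)*√(-10 + z(n))) = 1/(2661 + (33 - 36)*√(-10 + 5)) = 1/(2661 - 3*I*√5)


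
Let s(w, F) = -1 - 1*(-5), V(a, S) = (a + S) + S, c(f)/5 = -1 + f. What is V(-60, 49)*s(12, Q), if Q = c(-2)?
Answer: 152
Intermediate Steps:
c(f) = -5 + 5*f (c(f) = 5*(-1 + f) = -5 + 5*f)
Q = -15 (Q = -5 + 5*(-2) = -5 - 10 = -15)
V(a, S) = a + 2*S (V(a, S) = (S + a) + S = a + 2*S)
s(w, F) = 4 (s(w, F) = -1 + 5 = 4)
V(-60, 49)*s(12, Q) = (-60 + 2*49)*4 = (-60 + 98)*4 = 38*4 = 152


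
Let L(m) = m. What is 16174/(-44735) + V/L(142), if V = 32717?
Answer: 1461298287/6352370 ≈ 230.04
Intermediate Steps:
16174/(-44735) + V/L(142) = 16174/(-44735) + 32717/142 = 16174*(-1/44735) + 32717*(1/142) = -16174/44735 + 32717/142 = 1461298287/6352370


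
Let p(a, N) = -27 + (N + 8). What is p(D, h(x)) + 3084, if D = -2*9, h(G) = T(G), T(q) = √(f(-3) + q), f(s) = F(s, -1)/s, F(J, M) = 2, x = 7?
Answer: 3065 + √57/3 ≈ 3067.5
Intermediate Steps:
f(s) = 2/s
T(q) = √(-⅔ + q) (T(q) = √(2/(-3) + q) = √(2*(-⅓) + q) = √(-⅔ + q))
h(G) = √(-6 + 9*G)/3
D = -18
p(a, N) = -19 + N (p(a, N) = -27 + (8 + N) = -19 + N)
p(D, h(x)) + 3084 = (-19 + √(-6 + 9*7)/3) + 3084 = (-19 + √(-6 + 63)/3) + 3084 = (-19 + √57/3) + 3084 = 3065 + √57/3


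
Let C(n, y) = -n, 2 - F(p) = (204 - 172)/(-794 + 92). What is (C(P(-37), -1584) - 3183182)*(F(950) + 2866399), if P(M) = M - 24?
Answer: -3202559578279807/351 ≈ -9.1241e+12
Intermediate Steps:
P(M) = -24 + M
F(p) = 718/351 (F(p) = 2 - (204 - 172)/(-794 + 92) = 2 - 32/(-702) = 2 - 32*(-1)/702 = 2 - 1*(-16/351) = 2 + 16/351 = 718/351)
(C(P(-37), -1584) - 3183182)*(F(950) + 2866399) = (-(-24 - 37) - 3183182)*(718/351 + 2866399) = (-1*(-61) - 3183182)*(1006106767/351) = (61 - 3183182)*(1006106767/351) = -3183121*1006106767/351 = -3202559578279807/351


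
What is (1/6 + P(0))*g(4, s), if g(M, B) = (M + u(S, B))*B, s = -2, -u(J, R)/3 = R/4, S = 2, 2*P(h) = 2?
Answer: -77/6 ≈ -12.833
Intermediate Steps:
P(h) = 1 (P(h) = (½)*2 = 1)
u(J, R) = -3*R/4
g(M, B) = B*(M - 3*B/4) (g(M, B) = (M - 3*B/4)*B = B*(M - 3*B/4))
(1/6 + P(0))*g(4, s) = (1/6 + 1)*((¼)*(-2)*(-3*(-2) + 4*4)) = (⅙ + 1)*((¼)*(-2)*(6 + 16)) = 7*((¼)*(-2)*22)/6 = (7/6)*(-11) = -77/6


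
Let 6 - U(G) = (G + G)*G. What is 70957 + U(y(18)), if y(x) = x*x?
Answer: -138989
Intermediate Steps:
y(x) = x²
U(G) = 6 - 2*G² (U(G) = 6 - (G + G)*G = 6 - 2*G*G = 6 - 2*G²)
70957 + U(y(18)) = 70957 + (6 - 2*(18²)²) = 70957 + (6 - 2*324²) = 70957 + (6 - 2*104976) = 70957 + (6 - 209952) = 70957 - 209946 = -138989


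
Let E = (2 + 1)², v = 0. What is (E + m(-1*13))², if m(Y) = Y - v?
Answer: 16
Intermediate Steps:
E = 9 (E = 3² = 9)
m(Y) = Y (m(Y) = Y - 1*0 = Y + 0 = Y)
(E + m(-1*13))² = (9 - 1*13)² = (9 - 13)² = (-4)² = 16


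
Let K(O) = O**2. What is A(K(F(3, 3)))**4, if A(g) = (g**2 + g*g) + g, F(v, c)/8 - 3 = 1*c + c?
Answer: 8348481120166685637452922617856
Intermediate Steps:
F(v, c) = 24 + 16*c (F(v, c) = 24 + 8*(1*c + c) = 24 + 8*(c + c) = 24 + 8*(2*c) = 24 + 16*c)
A(g) = g + 2*g**2 (A(g) = (g**2 + g**2) + g = 2*g**2 + g = g + 2*g**2)
A(K(F(3, 3)))**4 = ((24 + 16*3)**2*(1 + 2*(24 + 16*3)**2))**4 = ((24 + 48)**2*(1 + 2*(24 + 48)**2))**4 = (72**2*(1 + 2*72**2))**4 = (5184*(1 + 2*5184))**4 = (5184*(1 + 10368))**4 = (5184*10369)**4 = 53752896**4 = 8348481120166685637452922617856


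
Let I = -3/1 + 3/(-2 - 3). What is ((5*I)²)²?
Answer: 104976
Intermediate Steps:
I = -18/5 (I = -3*1 + 3/(-5) = -3 + 3*(-⅕) = -3 - ⅗ = -18/5 ≈ -3.6000)
((5*I)²)² = ((5*(-18/5))²)² = ((-18)²)² = 324² = 104976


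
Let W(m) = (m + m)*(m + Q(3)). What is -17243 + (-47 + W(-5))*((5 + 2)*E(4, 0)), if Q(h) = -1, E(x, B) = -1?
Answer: -17334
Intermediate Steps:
W(m) = 2*m*(-1 + m) (W(m) = (m + m)*(m - 1) = (2*m)*(-1 + m) = 2*m*(-1 + m))
-17243 + (-47 + W(-5))*((5 + 2)*E(4, 0)) = -17243 + (-47 + 2*(-5)*(-1 - 5))*((5 + 2)*(-1)) = -17243 + (-47 + 2*(-5)*(-6))*(7*(-1)) = -17243 + (-47 + 60)*(-7) = -17243 + 13*(-7) = -17243 - 91 = -17334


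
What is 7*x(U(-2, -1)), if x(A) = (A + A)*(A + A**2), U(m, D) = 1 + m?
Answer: 0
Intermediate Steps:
x(A) = 2*A*(A + A**2) (x(A) = (2*A)*(A + A**2) = 2*A*(A + A**2))
7*x(U(-2, -1)) = 7*(2*(1 - 2)**2*(1 + (1 - 2))) = 7*(2*(-1)**2*(1 - 1)) = 7*(2*1*0) = 7*0 = 0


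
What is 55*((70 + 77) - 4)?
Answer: 7865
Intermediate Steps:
55*((70 + 77) - 4) = 55*(147 - 4) = 55*143 = 7865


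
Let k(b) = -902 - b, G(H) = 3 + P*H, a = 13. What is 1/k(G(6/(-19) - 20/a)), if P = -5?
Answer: -247/225825 ≈ -0.0010938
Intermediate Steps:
G(H) = 3 - 5*H
1/k(G(6/(-19) - 20/a)) = 1/(-902 - (3 - 5*(6/(-19) - 20/13))) = 1/(-902 - (3 - 5*(6*(-1/19) - 20*1/13))) = 1/(-902 - (3 - 5*(-6/19 - 20/13))) = 1/(-902 - (3 - 5*(-458/247))) = 1/(-902 - (3 + 2290/247)) = 1/(-902 - 1*3031/247) = 1/(-902 - 3031/247) = 1/(-225825/247) = -247/225825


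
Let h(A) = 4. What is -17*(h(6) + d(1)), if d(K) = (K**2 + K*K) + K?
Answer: -119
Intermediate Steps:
d(K) = K + 2*K**2 (d(K) = (K**2 + K**2) + K = 2*K**2 + K = K + 2*K**2)
-17*(h(6) + d(1)) = -17*(4 + 1*(1 + 2*1)) = -17*(4 + 1*(1 + 2)) = -17*(4 + 1*3) = -17*(4 + 3) = -17*7 = -119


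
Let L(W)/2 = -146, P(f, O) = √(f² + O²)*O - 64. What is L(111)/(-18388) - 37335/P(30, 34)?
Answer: -22523027/22722971 - 42313*√514/39544 ≈ -25.250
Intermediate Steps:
P(f, O) = -64 + O*√(O² + f²) (P(f, O) = √(O² + f²)*O - 64 = O*√(O² + f²) - 64 = -64 + O*√(O² + f²))
L(W) = -292 (L(W) = 2*(-146) = -292)
L(111)/(-18388) - 37335/P(30, 34) = -292/(-18388) - 37335/(-64 + 34*√(34² + 30²)) = -292*(-1/18388) - 37335/(-64 + 34*√(1156 + 900)) = 73/4597 - 37335/(-64 + 34*√2056) = 73/4597 - 37335/(-64 + 34*(2*√514)) = 73/4597 - 37335/(-64 + 68*√514)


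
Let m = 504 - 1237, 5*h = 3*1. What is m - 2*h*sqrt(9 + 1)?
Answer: -733 - 6*sqrt(10)/5 ≈ -736.79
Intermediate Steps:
h = 3/5 (h = (3*1)/5 = (1/5)*3 = 3/5 ≈ 0.60000)
m = -733
m - 2*h*sqrt(9 + 1) = -733 - 2*(3/5)*sqrt(9 + 1) = -733 - 6*sqrt(10)/5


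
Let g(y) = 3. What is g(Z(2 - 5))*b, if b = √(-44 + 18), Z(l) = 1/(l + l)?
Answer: 3*I*√26 ≈ 15.297*I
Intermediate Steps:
Z(l) = 1/(2*l)
b = I*√26 (b = √(-26) = I*√26 ≈ 5.099*I)
g(Z(2 - 5))*b = 3*(I*√26) = 3*I*√26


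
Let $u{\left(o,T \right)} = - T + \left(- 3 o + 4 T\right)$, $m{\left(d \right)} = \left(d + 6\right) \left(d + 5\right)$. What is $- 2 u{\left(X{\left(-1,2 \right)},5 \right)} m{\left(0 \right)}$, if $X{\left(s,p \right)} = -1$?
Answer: $-1080$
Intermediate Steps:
$m{\left(d \right)} = \left(5 + d\right) \left(6 + d\right)$ ($m{\left(d \right)} = \left(6 + d\right) \left(5 + d\right) = \left(5 + d\right) \left(6 + d\right)$)
$u{\left(o,T \right)} = - 3 o + 3 T$
$- 2 u{\left(X{\left(-1,2 \right)},5 \right)} m{\left(0 \right)} = - 2 \left(\left(-3\right) \left(-1\right) + 3 \cdot 5\right) \left(30 + 0^{2} + 11 \cdot 0\right) = - 2 \left(3 + 15\right) \left(30 + 0 + 0\right) = \left(-2\right) 18 \cdot 30 = \left(-36\right) 30 = -1080$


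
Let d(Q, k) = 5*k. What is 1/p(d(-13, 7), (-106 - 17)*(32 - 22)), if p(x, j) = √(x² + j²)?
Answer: √60565/302825 ≈ 0.00081268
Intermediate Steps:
p(x, j) = √(j² + x²)
1/p(d(-13, 7), (-106 - 17)*(32 - 22)) = 1/(√(((-106 - 17)*(32 - 22))² + (5*7)²)) = 1/(√((-123*10)² + 35²)) = 1/(√((-1230)² + 1225)) = 1/(√(1512900 + 1225)) = 1/(√1514125) = 1/(5*√60565) = √60565/302825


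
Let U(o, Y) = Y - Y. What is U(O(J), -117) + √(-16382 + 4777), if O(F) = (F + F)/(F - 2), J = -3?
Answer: I*√11605 ≈ 107.73*I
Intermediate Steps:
O(F) = 2*F/(-2 + F) (O(F) = (2*F)/(-2 + F) = 2*F/(-2 + F))
U(o, Y) = 0
U(O(J), -117) + √(-16382 + 4777) = 0 + √(-16382 + 4777) = 0 + √(-11605) = 0 + I*√11605 = I*√11605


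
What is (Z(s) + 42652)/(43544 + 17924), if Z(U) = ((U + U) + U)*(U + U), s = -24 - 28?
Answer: 14719/15367 ≈ 0.95783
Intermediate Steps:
s = -52
Z(U) = 6*U² (Z(U) = (2*U + U)*(2*U) = (3*U)*(2*U) = 6*U²)
(Z(s) + 42652)/(43544 + 17924) = (6*(-52)² + 42652)/(43544 + 17924) = (6*2704 + 42652)/61468 = (16224 + 42652)*(1/61468) = 58876*(1/61468) = 14719/15367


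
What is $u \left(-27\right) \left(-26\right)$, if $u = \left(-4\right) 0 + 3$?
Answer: $2106$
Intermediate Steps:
$u = 3$ ($u = 0 + 3 = 3$)
$u \left(-27\right) \left(-26\right) = 3 \left(-27\right) \left(-26\right) = \left(-81\right) \left(-26\right) = 2106$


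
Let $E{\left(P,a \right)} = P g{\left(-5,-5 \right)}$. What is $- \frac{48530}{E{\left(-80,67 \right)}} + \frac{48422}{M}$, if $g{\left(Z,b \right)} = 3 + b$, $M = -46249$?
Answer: $- \frac{225221149}{739984} \approx -304.36$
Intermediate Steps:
$E{\left(P,a \right)} = - 2 P$ ($E{\left(P,a \right)} = P \left(3 - 5\right) = P \left(-2\right) = - 2 P$)
$- \frac{48530}{E{\left(-80,67 \right)}} + \frac{48422}{M} = - \frac{48530}{\left(-2\right) \left(-80\right)} + \frac{48422}{-46249} = - \frac{48530}{160} + 48422 \left(- \frac{1}{46249}\right) = \left(-48530\right) \frac{1}{160} - \frac{48422}{46249} = - \frac{4853}{16} - \frac{48422}{46249} = - \frac{225221149}{739984}$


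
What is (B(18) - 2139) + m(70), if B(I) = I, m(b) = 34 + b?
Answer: -2017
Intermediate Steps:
(B(18) - 2139) + m(70) = (18 - 2139) + (34 + 70) = -2121 + 104 = -2017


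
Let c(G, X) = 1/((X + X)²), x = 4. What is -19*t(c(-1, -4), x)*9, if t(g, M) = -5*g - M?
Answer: 44631/64 ≈ 697.36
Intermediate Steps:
c(G, X) = 1/(4*X²) (c(G, X) = 1/((2*X)²) = 1/(4*X²))
t(g, M) = -M - 5*g
-19*t(c(-1, -4), x)*9 = -19*(-1*4 - 5/(4*(-4)²))*9 = -19*(-4 - 5/(4*16))*9 = -19*(-4 - 5*1/64)*9 = -19*(-4 - 5/64)*9 = -19*(-261/64)*9 = (4959/64)*9 = 44631/64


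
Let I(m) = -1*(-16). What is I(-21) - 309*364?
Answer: -112460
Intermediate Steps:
I(m) = 16
I(-21) - 309*364 = 16 - 309*364 = 16 - 112476 = -112460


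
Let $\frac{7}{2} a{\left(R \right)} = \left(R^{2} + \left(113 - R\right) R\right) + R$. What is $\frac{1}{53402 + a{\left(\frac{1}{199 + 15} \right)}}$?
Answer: $\frac{749}{39998212} \approx 1.8726 \cdot 10^{-5}$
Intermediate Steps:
$a{\left(R \right)} = \frac{2 R}{7} + \frac{2 R^{2}}{7} + \frac{2 R \left(113 - R\right)}{7}$ ($a{\left(R \right)} = \frac{2 \left(\left(R^{2} + \left(113 - R\right) R\right) + R\right)}{7} = \frac{2 \left(\left(R^{2} + R \left(113 - R\right)\right) + R\right)}{7} = \frac{2 \left(R + R^{2} + R \left(113 - R\right)\right)}{7} = \frac{2 R}{7} + \frac{2 R^{2}}{7} + \frac{2 R \left(113 - R\right)}{7}$)
$\frac{1}{53402 + a{\left(\frac{1}{199 + 15} \right)}} = \frac{1}{53402 + \frac{228}{7 \left(199 + 15\right)}} = \frac{1}{53402 + \frac{228}{7 \cdot 214}} = \frac{1}{53402 + \frac{228}{7} \cdot \frac{1}{214}} = \frac{1}{53402 + \frac{114}{749}} = \frac{1}{\frac{39998212}{749}} = \frac{749}{39998212}$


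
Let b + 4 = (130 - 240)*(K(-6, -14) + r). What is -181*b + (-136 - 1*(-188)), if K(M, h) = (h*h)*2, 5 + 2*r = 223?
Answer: 9975686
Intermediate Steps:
r = 109 (r = -5/2 + (½)*223 = -5/2 + 223/2 = 109)
K(M, h) = 2*h² (K(M, h) = h²*2 = 2*h²)
b = -55114 (b = -4 + (130 - 240)*(2*(-14)² + 109) = -4 - 110*(2*196 + 109) = -4 - 110*(392 + 109) = -4 - 110*501 = -4 - 55110 = -55114)
-181*b + (-136 - 1*(-188)) = -181*(-55114) + (-136 - 1*(-188)) = 9975634 + (-136 + 188) = 9975634 + 52 = 9975686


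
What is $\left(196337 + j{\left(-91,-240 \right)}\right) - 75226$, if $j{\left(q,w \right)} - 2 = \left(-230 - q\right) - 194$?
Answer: $120780$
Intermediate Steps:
$j{\left(q,w \right)} = -422 - q$ ($j{\left(q,w \right)} = 2 - \left(424 + q\right) = -422 - q$)
$\left(196337 + j{\left(-91,-240 \right)}\right) - 75226 = \left(196337 - 331\right) - 75226 = 196006 - 75226 = 120780$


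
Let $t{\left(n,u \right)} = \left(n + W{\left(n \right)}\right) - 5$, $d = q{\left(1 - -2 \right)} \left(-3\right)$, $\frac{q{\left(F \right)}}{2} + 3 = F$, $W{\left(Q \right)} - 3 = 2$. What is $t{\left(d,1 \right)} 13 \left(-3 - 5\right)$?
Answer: $0$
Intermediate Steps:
$W{\left(Q \right)} = 5$ ($W{\left(Q \right)} = 3 + 2 = 5$)
$q{\left(F \right)} = -6 + 2 F$
$d = 0$ ($d = \left(-6 + 2 \left(1 - -2\right)\right) \left(-3\right) = \left(-6 + 2 \left(1 + 2\right)\right) \left(-3\right) = \left(-6 + 2 \cdot 3\right) \left(-3\right) = \left(-6 + 6\right) \left(-3\right) = 0 \left(-3\right) = 0$)
$t{\left(n,u \right)} = n$ ($t{\left(n,u \right)} = \left(n + 5\right) - 5 = \left(5 + n\right) - 5 = n$)
$t{\left(d,1 \right)} 13 \left(-3 - 5\right) = 0 \cdot 13 \left(-3 - 5\right) = 0 \left(-3 - 5\right) = 0 \left(-8\right) = 0$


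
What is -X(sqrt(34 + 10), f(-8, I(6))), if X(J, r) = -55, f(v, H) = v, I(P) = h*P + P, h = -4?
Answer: 55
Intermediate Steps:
I(P) = -3*P (I(P) = -4*P + P = -3*P)
-X(sqrt(34 + 10), f(-8, I(6))) = -1*(-55) = 55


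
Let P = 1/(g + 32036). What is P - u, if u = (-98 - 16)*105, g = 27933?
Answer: 717828931/59969 ≈ 11970.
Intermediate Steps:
P = 1/59969 (P = 1/(27933 + 32036) = 1/59969 ≈ 1.6675e-5)
u = -11970 (u = -114*105 = -11970)
P - u = 1/59969 - 1*(-11970) = 1/59969 + 11970 = 717828931/59969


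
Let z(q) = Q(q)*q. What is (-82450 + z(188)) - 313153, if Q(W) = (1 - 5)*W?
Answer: -536979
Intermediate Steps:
Q(W) = -4*W
z(q) = -4*q**2 (z(q) = (-4*q)*q = -4*q**2)
(-82450 + z(188)) - 313153 = (-82450 - 4*188**2) - 313153 = (-82450 - 4*35344) - 313153 = (-82450 - 141376) - 313153 = -223826 - 313153 = -536979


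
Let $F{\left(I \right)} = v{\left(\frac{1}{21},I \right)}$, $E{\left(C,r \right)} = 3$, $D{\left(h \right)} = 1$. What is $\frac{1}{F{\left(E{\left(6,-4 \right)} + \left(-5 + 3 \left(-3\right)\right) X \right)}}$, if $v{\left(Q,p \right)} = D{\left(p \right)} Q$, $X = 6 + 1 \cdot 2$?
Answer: $21$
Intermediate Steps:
$X = 8$ ($X = 6 + 2 = 8$)
$v{\left(Q,p \right)} = Q$ ($v{\left(Q,p \right)} = 1 Q = Q$)
$F{\left(I \right)} = \frac{1}{21}$
$\frac{1}{F{\left(E{\left(6,-4 \right)} + \left(-5 + 3 \left(-3\right)\right) X \right)}} = \frac{1}{\frac{1}{21}} = 21$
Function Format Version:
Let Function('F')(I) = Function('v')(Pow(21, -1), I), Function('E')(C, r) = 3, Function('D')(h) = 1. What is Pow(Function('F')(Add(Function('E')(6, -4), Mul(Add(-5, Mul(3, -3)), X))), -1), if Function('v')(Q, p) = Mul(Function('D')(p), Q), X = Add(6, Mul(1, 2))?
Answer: 21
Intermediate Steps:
X = 8 (X = Add(6, 2) = 8)
Function('v')(Q, p) = Q (Function('v')(Q, p) = Mul(1, Q) = Q)
Function('F')(I) = Rational(1, 21) (Function('F')(I) = Pow(21, -1) = Rational(1, 21))
Pow(Function('F')(Add(Function('E')(6, -4), Mul(Add(-5, Mul(3, -3)), X))), -1) = Pow(Rational(1, 21), -1) = 21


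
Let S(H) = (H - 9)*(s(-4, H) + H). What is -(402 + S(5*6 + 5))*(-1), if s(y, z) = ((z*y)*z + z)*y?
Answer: 507272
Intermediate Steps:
s(y, z) = y*(z + y*z**2) (s(y, z) = ((y*z)*z + z)*y = (y*z**2 + z)*y = (z + y*z**2)*y = y*(z + y*z**2))
S(H) = (-9 + H)*(H - 4*H*(1 - 4*H)) (S(H) = (H - 9)*(-4*H*(1 - 4*H) + H) = (-9 + H)*(H - 4*H*(1 - 4*H)))
-(402 + S(5*6 + 5))*(-1) = -(402 + (5*6 + 5)*(27 - 147*(5*6 + 5) + 16*(5*6 + 5)**2))*(-1) = -(402 + (30 + 5)*(27 - 147*(30 + 5) + 16*(30 + 5)**2))*(-1) = -(402 + 35*(27 - 147*35 + 16*35**2))*(-1) = -(402 + 35*(27 - 5145 + 16*1225))*(-1) = -(402 + 35*(27 - 5145 + 19600))*(-1) = -(402 + 35*14482)*(-1) = -(402 + 506870)*(-1) = -507272*(-1) = -1*(-507272) = 507272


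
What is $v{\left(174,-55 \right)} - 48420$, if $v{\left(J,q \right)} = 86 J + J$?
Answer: $-33282$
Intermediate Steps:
$v{\left(J,q \right)} = 87 J$
$v{\left(174,-55 \right)} - 48420 = 87 \cdot 174 - 48420 = 15138 - 48420 = -33282$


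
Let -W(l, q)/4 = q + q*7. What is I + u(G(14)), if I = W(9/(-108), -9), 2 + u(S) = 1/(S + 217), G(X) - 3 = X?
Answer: 66925/234 ≈ 286.00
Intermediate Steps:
G(X) = 3 + X
W(l, q) = -32*q (W(l, q) = -4*(q + q*7) = -4*(q + 7*q) = -32*q)
u(S) = -2 + 1/(217 + S) (u(S) = -2 + 1/(S + 217) = -2 + 1/(217 + S))
I = 288 (I = -32*(-9) = 288)
I + u(G(14)) = 288 + (-433 - 2*(3 + 14))/(217 + (3 + 14)) = 288 + (-433 - 2*17)/(217 + 17) = 288 + (-433 - 34)/234 = 288 + (1/234)*(-467) = 288 - 467/234 = 66925/234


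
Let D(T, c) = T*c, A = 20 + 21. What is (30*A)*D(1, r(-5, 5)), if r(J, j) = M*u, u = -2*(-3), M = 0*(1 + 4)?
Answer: 0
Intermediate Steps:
M = 0 (M = 0*5 = 0)
u = 6
r(J, j) = 0 (r(J, j) = 0*6 = 0)
A = 41
(30*A)*D(1, r(-5, 5)) = (30*41)*(1*0) = 1230*0 = 0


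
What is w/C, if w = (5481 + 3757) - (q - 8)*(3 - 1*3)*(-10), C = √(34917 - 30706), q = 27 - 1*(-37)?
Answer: 9238*√4211/4211 ≈ 142.36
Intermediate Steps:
q = 64 (q = 27 + 37 = 64)
C = √4211 ≈ 64.892
w = 9238 (w = (5481 + 3757) - (64 - 8)*(3 - 1*3)*(-10) = 9238 - 56*(3 - 3)*(-10) = 9238 - 56*0*(-10) = 9238 - 56*0 = 9238 - 1*0 = 9238 + 0 = 9238)
w/C = 9238/(√4211) = 9238*(√4211/4211) = 9238*√4211/4211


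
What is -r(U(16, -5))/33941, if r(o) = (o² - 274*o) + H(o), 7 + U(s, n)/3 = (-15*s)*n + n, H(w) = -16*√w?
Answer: -11725560/33941 + 288*√11/33941 ≈ -345.44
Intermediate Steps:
U(s, n) = -21 + 3*n - 45*n*s (U(s, n) = -21 + 3*((-15*s)*n + n) = -21 + 3*(-15*n*s + n) = -21 + 3*(n - 15*n*s) = -21 + (3*n - 45*n*s) = -21 + 3*n - 45*n*s)
r(o) = o² - 274*o - 16*√o (r(o) = (o² - 274*o) - 16*√o = o² - 274*o - 16*√o)
-r(U(16, -5))/33941 = -((-21 + 3*(-5) - 45*(-5)*16)² - 274*(-21 + 3*(-5) - 45*(-5)*16) - 16*√(-21 + 3*(-5) - 45*(-5)*16))/33941 = -((-21 - 15 + 3600)² - 274*(-21 - 15 + 3600) - 16*√(-21 - 15 + 3600))/33941 = -(3564² - 274*3564 - 288*√11)/33941 = -(12702096 - 976536 - 288*√11)/33941 = -(11725560 - 288*√11)/33941 = -(11725560/33941 - 288*√11/33941) = -11725560/33941 + 288*√11/33941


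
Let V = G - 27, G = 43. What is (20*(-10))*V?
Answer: -3200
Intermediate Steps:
V = 16 (V = 43 - 27 = 16)
(20*(-10))*V = (20*(-10))*16 = -200*16 = -3200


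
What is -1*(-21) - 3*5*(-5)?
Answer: 96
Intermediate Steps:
-1*(-21) - 3*5*(-5) = 21 - 15*(-5) = 21 + 75 = 96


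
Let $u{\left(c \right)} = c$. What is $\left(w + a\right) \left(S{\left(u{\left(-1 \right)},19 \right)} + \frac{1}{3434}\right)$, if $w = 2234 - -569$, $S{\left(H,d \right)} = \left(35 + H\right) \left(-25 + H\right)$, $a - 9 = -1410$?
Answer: $- \frac{2127994155}{1717} \approx -1.2394 \cdot 10^{6}$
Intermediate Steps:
$a = -1401$ ($a = 9 - 1410 = -1401$)
$S{\left(H,d \right)} = \left(-25 + H\right) \left(35 + H\right)$
$w = 2803$ ($w = 2234 + 569 = 2803$)
$\left(w + a\right) \left(S{\left(u{\left(-1 \right)},19 \right)} + \frac{1}{3434}\right) = \left(2803 - 1401\right) \left(\left(-875 + \left(-1\right)^{2} + 10 \left(-1\right)\right) + \frac{1}{3434}\right) = 1402 \left(\left(-875 + 1 - 10\right) + \frac{1}{3434}\right) = 1402 \left(-884 + \frac{1}{3434}\right) = 1402 \left(- \frac{3035655}{3434}\right) = - \frac{2127994155}{1717}$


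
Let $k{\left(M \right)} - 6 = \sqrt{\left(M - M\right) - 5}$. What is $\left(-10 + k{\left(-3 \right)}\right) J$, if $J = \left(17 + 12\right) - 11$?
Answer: $-72 + 18 i \sqrt{5} \approx -72.0 + 40.249 i$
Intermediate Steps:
$J = 18$ ($J = 29 - 11 = 18$)
$k{\left(M \right)} = 6 + i \sqrt{5}$ ($k{\left(M \right)} = 6 + \sqrt{\left(M - M\right) - 5} = 6 + \sqrt{0 - 5} = 6 + \sqrt{-5} = 6 + i \sqrt{5}$)
$\left(-10 + k{\left(-3 \right)}\right) J = \left(-10 + \left(6 + i \sqrt{5}\right)\right) 18 = \left(-4 + i \sqrt{5}\right) 18 = -72 + 18 i \sqrt{5}$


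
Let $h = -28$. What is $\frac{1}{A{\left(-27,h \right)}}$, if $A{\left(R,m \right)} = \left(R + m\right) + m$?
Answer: $- \frac{1}{83} \approx -0.012048$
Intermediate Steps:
$A{\left(R,m \right)} = R + 2 m$
$\frac{1}{A{\left(-27,h \right)}} = \frac{1}{-27 + 2 \left(-28\right)} = \frac{1}{-27 - 56} = \frac{1}{-83} = - \frac{1}{83}$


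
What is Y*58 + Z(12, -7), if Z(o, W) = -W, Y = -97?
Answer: -5619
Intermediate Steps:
Y*58 + Z(12, -7) = -97*58 - 1*(-7) = -5626 + 7 = -5619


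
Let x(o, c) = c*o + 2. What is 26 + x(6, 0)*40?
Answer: 106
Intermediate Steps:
x(o, c) = 2 + c*o
26 + x(6, 0)*40 = 26 + (2 + 0*6)*40 = 26 + (2 + 0)*40 = 26 + 2*40 = 26 + 80 = 106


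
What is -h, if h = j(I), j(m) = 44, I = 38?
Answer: -44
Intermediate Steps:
h = 44
-h = -1*44 = -44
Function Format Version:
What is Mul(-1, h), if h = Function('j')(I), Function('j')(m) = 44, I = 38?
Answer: -44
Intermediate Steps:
h = 44
Mul(-1, h) = Mul(-1, 44) = -44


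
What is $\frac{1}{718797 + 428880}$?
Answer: $\frac{1}{1147677} \approx 8.7133 \cdot 10^{-7}$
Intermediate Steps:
$\frac{1}{718797 + 428880} = \frac{1}{1147677}$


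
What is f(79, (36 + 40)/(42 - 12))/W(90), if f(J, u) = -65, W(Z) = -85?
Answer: 13/17 ≈ 0.76471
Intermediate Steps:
f(79, (36 + 40)/(42 - 12))/W(90) = -65/(-85) = -65*(-1/85) = 13/17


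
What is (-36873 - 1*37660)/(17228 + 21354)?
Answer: -74533/38582 ≈ -1.9318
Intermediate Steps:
(-36873 - 1*37660)/(17228 + 21354) = (-36873 - 37660)/38582 = -74533*1/38582 = -74533/38582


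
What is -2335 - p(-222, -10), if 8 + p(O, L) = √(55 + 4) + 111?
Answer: -2438 - √59 ≈ -2445.7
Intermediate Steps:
p(O, L) = 103 + √59 (p(O, L) = -8 + (√(55 + 4) + 111) = -8 + (√59 + 111) = -8 + (111 + √59) = 103 + √59)
-2335 - p(-222, -10) = -2335 - (103 + √59) = -2335 + (-103 - √59) = -2438 - √59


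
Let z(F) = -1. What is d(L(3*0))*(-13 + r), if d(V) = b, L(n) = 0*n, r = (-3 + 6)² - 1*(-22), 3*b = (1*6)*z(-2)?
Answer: -36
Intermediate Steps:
b = -2 (b = ((1*6)*(-1))/3 = (6*(-1))/3 = (⅓)*(-6) = -2)
r = 31 (r = 3² + 22 = 9 + 22 = 31)
L(n) = 0
d(V) = -2
d(L(3*0))*(-13 + r) = -2*(-13 + 31) = -2*18 = -36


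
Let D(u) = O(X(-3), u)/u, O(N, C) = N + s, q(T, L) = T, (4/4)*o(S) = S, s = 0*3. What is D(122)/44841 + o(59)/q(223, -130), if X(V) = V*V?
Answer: 107589175/406648082 ≈ 0.26458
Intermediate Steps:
s = 0
o(S) = S
X(V) = V**2
O(N, C) = N (O(N, C) = N + 0 = N)
D(u) = 9/u (D(u) = (-3)**2/u = 9/u)
D(122)/44841 + o(59)/q(223, -130) = (9/122)/44841 + 59/223 = (9*(1/122))*(1/44841) + 59*(1/223) = (9/122)*(1/44841) + 59/223 = 3/1823534 + 59/223 = 107589175/406648082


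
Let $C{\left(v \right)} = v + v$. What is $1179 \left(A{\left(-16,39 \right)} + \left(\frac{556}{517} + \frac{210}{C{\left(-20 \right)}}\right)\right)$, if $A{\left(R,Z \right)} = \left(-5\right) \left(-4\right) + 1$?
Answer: $\frac{41023305}{2068} \approx 19837.0$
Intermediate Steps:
$C{\left(v \right)} = 2 v$
$A{\left(R,Z \right)} = 21$ ($A{\left(R,Z \right)} = 20 + 1 = 21$)
$1179 \left(A{\left(-16,39 \right)} + \left(\frac{556}{517} + \frac{210}{C{\left(-20 \right)}}\right)\right) = 1179 \left(21 + \left(\frac{556}{517} + \frac{210}{2 \left(-20\right)}\right)\right) = 1179 \left(21 + \left(556 \cdot \frac{1}{517} + \frac{210}{-40}\right)\right) = 1179 \left(21 + \left(\frac{556}{517} + 210 \left(- \frac{1}{40}\right)\right)\right) = 1179 \left(21 + \left(\frac{556}{517} - \frac{21}{4}\right)\right) = 1179 \left(21 - \frac{8633}{2068}\right) = 1179 \cdot \frac{34795}{2068} = \frac{41023305}{2068}$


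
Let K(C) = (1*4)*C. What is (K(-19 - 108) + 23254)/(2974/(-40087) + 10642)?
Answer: 151969817/71100480 ≈ 2.1374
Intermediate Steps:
K(C) = 4*C
(K(-19 - 108) + 23254)/(2974/(-40087) + 10642) = (4*(-19 - 108) + 23254)/(2974/(-40087) + 10642) = (4*(-127) + 23254)/(2974*(-1/40087) + 10642) = (-508 + 23254)/(-2974/40087 + 10642) = 22746/(426602880/40087) = 22746*(40087/426602880) = 151969817/71100480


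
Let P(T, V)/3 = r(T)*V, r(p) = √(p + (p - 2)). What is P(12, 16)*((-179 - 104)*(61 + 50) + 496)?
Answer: -1484016*√22 ≈ -6.9607e+6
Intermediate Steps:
r(p) = √(-2 + 2*p) (r(p) = √(p + (-2 + p)) = √(-2 + 2*p))
P(T, V) = 3*V*√(-2 + 2*T) (P(T, V) = 3*(√(-2 + 2*T)*V) = 3*(V*√(-2 + 2*T)) = 3*V*√(-2 + 2*T))
P(12, 16)*((-179 - 104)*(61 + 50) + 496) = (3*16*√(-2 + 2*12))*((-179 - 104)*(61 + 50) + 496) = (3*16*√(-2 + 24))*(-283*111 + 496) = (3*16*√22)*(-31413 + 496) = (48*√22)*(-30917) = -1484016*√22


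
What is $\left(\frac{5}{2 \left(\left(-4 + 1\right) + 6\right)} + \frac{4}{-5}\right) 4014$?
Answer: $\frac{669}{5} \approx 133.8$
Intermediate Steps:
$\left(\frac{5}{2 \left(\left(-4 + 1\right) + 6\right)} + \frac{4}{-5}\right) 4014 = \left(\frac{5}{2 \left(-3 + 6\right)} + 4 \left(- \frac{1}{5}\right)\right) 4014 = \left(\frac{5}{2 \cdot 3} - \frac{4}{5}\right) 4014 = \left(\frac{5}{6} - \frac{4}{5}\right) 4014 = \frac{1}{30} \cdot 4014 = \frac{669}{5}$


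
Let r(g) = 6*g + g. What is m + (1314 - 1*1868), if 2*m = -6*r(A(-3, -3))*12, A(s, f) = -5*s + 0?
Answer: -4334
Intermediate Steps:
A(s, f) = -5*s
r(g) = 7*g
m = -3780 (m = (-42*(-5*(-3))*12)/2 = (-42*15*12)/2 = (-6*105*12)/2 = (-630*12)/2 = (1/2)*(-7560) = -3780)
m + (1314 - 1*1868) = -3780 + (1314 - 1*1868) = -3780 + (1314 - 1868) = -3780 - 554 = -4334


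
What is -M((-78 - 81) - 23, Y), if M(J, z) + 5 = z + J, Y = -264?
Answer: 451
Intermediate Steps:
M(J, z) = -5 + J + z (M(J, z) = -5 + (z + J) = -5 + (J + z) = -5 + J + z)
-M((-78 - 81) - 23, Y) = -(-5 + ((-78 - 81) - 23) - 264) = -(-5 + (-159 - 23) - 264) = -(-5 - 182 - 264) = -1*(-451) = 451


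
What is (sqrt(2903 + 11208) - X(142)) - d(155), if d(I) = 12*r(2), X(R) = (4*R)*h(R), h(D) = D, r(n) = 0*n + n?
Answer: -80680 + sqrt(14111) ≈ -80561.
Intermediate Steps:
r(n) = n (r(n) = 0 + n = n)
X(R) = 4*R**2 (X(R) = (4*R)*R = 4*R**2)
d(I) = 24 (d(I) = 12*2 = 24)
(sqrt(2903 + 11208) - X(142)) - d(155) = (sqrt(2903 + 11208) - 4*142**2) - 1*24 = (sqrt(14111) - 4*20164) - 24 = (sqrt(14111) - 1*80656) - 24 = (sqrt(14111) - 80656) - 24 = (-80656 + sqrt(14111)) - 24 = -80680 + sqrt(14111)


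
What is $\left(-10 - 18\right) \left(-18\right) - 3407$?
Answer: $-2903$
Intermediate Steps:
$\left(-10 - 18\right) \left(-18\right) - 3407 = \left(-28\right) \left(-18\right) - 3407 = 504 - 3407 = -2903$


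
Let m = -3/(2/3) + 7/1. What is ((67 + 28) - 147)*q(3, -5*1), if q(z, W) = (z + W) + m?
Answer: -26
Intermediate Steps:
m = 5/2 (m = -3/(2*(⅓)) + 7*1 = -3/⅔ + 7 = -3*3/2 + 7 = -9/2 + 7 = 5/2 ≈ 2.5000)
q(z, W) = 5/2 + W + z (q(z, W) = (z + W) + 5/2 = (W + z) + 5/2 = 5/2 + W + z)
((67 + 28) - 147)*q(3, -5*1) = ((67 + 28) - 147)*(5/2 - 5*1 + 3) = (95 - 147)*(5/2 - 5 + 3) = -52*½ = -26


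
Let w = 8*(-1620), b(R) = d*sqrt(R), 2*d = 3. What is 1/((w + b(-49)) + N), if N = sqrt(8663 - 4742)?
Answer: 2/(-25920 + 2*sqrt(3921) + 21*I) ≈ -7.7535e-5 - 6.3123e-8*I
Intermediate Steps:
d = 3/2 (d = (1/2)*3 = 3/2 ≈ 1.5000)
N = sqrt(3921) ≈ 62.618
b(R) = 3*sqrt(R)/2
w = -12960
1/((w + b(-49)) + N) = 1/((-12960 + 3*sqrt(-49)/2) + sqrt(3921)) = 1/((-12960 + 3*(7*I)/2) + sqrt(3921)) = 1/((-12960 + 21*I/2) + sqrt(3921)) = 1/(-12960 + sqrt(3921) + 21*I/2)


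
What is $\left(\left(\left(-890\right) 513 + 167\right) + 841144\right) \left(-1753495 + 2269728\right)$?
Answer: $198616000653$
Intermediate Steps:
$\left(\left(\left(-890\right) 513 + 167\right) + 841144\right) \left(-1753495 + 2269728\right) = \left(\left(-456570 + 167\right) + 841144\right) 516233 = \left(-456403 + 841144\right) 516233 = 384741 \cdot 516233 = 198616000653$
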